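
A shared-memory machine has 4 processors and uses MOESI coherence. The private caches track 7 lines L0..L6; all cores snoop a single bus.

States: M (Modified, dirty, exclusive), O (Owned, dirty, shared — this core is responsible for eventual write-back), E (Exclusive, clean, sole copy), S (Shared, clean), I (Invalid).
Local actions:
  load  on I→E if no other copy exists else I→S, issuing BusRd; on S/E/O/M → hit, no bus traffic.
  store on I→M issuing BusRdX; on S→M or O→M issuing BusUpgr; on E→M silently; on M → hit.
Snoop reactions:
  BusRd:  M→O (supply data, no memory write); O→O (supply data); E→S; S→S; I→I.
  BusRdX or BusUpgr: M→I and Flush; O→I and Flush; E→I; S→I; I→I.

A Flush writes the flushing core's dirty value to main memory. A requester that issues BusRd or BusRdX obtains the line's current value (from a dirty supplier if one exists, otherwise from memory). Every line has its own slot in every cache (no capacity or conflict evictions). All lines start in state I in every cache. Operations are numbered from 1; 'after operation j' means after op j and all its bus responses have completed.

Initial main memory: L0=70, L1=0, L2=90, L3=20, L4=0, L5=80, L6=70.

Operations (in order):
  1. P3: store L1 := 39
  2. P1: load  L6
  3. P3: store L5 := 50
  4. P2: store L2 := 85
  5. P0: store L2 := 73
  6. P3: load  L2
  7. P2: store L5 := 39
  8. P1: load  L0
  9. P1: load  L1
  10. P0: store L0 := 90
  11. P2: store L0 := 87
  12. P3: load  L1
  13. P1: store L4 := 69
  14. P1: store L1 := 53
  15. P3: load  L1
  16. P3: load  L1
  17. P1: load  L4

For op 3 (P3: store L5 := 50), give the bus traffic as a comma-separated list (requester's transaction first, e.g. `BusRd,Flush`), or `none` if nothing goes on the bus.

step 1: P3: store L1 := 39  ⟶  IIIM  (L1)  txn=BusRdX  M[L1]=0
step 2: P1: load  L6  ⟶  IEII  (L6)  txn=BusRd  M[L6]=70
step 3: P3: store L5 := 50  ⟶  IIIM  (L5)  txn=BusRdX  M[L5]=80
step 4: P2: store L2 := 85  ⟶  IIMI  (L2)  txn=BusRdX  M[L2]=90
step 5: P0: store L2 := 73  ⟶  MIII  (L2)  txn=BusRdX+Flush  M[L2]=85
step 6: P3: load  L2  ⟶  OIIS  (L2)  txn=BusRd  M[L2]=85
step 7: P2: store L5 := 39  ⟶  IIMI  (L5)  txn=BusRdX+Flush  M[L5]=50
step 8: P1: load  L0  ⟶  IEII  (L0)  txn=BusRd  M[L0]=70
step 9: P1: load  L1  ⟶  ISIO  (L1)  txn=BusRd  M[L1]=0
step 10: P0: store L0 := 90  ⟶  MIII  (L0)  txn=BusRdX  M[L0]=70
step 11: P2: store L0 := 87  ⟶  IIMI  (L0)  txn=BusRdX+Flush  M[L0]=90
step 12: P3: load  L1  ⟶  ISIO  (L1)  txn=∅  M[L1]=0
step 13: P1: store L4 := 69  ⟶  IMII  (L4)  txn=BusRdX  M[L4]=0
step 14: P1: store L1 := 53  ⟶  IMII  (L1)  txn=BusUpgr+Flush  M[L1]=39
step 15: P3: load  L1  ⟶  IOIS  (L1)  txn=BusRd  M[L1]=39
step 16: P3: load  L1  ⟶  IOIS  (L1)  txn=∅  M[L1]=39
step 17: P1: load  L4  ⟶  IMII  (L4)  txn=∅  M[L4]=0

bus = BusRdX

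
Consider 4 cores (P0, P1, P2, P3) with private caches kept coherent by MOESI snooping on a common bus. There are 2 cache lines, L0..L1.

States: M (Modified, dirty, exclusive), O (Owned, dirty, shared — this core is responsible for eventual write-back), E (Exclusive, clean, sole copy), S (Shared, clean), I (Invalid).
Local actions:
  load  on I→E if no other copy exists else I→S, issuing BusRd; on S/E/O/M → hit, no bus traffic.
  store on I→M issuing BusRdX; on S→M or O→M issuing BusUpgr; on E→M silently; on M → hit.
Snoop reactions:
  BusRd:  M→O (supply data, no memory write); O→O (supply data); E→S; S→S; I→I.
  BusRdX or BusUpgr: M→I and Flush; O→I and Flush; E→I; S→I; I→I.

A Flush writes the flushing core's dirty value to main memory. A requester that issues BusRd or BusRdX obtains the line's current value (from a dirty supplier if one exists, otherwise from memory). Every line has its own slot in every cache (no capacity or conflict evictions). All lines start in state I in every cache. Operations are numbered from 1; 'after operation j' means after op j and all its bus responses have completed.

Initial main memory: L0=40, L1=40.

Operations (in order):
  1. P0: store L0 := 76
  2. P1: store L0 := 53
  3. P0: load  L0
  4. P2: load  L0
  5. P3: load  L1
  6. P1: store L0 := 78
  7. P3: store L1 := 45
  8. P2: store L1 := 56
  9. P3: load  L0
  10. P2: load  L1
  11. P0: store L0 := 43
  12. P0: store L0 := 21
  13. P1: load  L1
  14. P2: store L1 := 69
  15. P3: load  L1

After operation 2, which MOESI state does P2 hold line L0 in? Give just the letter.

state = I

  op1 P0: store L0 := 76 → M/I/I/I on L0; bus BusRdX; mem=40
  op2 P1: store L0 := 53 → I/M/I/I on L0; bus BusRdX Flush; mem=76
  op3 P0: load  L0 → S/O/I/I on L0; bus BusRd; mem=76
  op4 P2: load  L0 → S/O/S/I on L0; bus BusRd; mem=76
  op5 P3: load  L1 → I/I/I/E on L1; bus BusRd; mem=40
  op6 P1: store L0 := 78 → I/M/I/I on L0; bus BusUpgr; mem=76
  op7 P3: store L1 := 45 → I/I/I/M on L1; bus (none); mem=40
  op8 P2: store L1 := 56 → I/I/M/I on L1; bus BusRdX Flush; mem=45
  op9 P3: load  L0 → I/O/I/S on L0; bus BusRd; mem=76
  op10 P2: load  L1 → I/I/M/I on L1; bus (none); mem=45
  op11 P0: store L0 := 43 → M/I/I/I on L0; bus BusRdX Flush; mem=78
  op12 P0: store L0 := 21 → M/I/I/I on L0; bus (none); mem=78
  op13 P1: load  L1 → I/S/O/I on L1; bus BusRd; mem=45
  op14 P2: store L1 := 69 → I/I/M/I on L1; bus BusUpgr; mem=45
  op15 P3: load  L1 → I/I/O/S on L1; bus BusRd; mem=45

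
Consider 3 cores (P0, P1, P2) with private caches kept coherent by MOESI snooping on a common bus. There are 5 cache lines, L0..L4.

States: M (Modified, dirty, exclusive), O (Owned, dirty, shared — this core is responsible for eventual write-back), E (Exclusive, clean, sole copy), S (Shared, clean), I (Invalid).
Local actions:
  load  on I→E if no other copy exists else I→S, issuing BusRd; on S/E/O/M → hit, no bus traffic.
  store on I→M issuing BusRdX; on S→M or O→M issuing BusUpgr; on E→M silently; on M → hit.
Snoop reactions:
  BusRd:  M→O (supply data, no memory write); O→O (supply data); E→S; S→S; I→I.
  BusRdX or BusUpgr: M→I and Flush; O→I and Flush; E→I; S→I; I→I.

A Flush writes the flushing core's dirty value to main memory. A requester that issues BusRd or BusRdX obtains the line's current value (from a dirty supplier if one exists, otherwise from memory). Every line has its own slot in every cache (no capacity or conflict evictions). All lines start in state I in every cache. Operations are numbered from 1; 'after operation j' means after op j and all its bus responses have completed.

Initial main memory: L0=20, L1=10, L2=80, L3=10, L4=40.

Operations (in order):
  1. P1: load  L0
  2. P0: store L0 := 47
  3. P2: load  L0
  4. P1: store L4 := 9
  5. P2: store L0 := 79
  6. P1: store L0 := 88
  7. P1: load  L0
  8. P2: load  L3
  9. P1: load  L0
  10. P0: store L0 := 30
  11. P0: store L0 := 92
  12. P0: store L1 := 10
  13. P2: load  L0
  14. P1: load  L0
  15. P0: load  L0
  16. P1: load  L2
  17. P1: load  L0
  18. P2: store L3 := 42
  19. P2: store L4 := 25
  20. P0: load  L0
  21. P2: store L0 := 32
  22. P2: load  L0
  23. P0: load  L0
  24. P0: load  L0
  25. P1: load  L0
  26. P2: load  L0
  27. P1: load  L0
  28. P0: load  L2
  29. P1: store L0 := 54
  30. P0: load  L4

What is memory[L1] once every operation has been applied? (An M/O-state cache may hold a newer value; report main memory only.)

memory[L1] = 10

step 1: P1: load  L0  ⟶  IEI  (L0)  txn=BusRd  M[L0]=20
step 2: P0: store L0 := 47  ⟶  MII  (L0)  txn=BusRdX  M[L0]=20
step 3: P2: load  L0  ⟶  OIS  (L0)  txn=BusRd  M[L0]=20
step 4: P1: store L4 := 9  ⟶  IMI  (L4)  txn=BusRdX  M[L4]=40
step 5: P2: store L0 := 79  ⟶  IIM  (L0)  txn=BusUpgr+Flush  M[L0]=47
step 6: P1: store L0 := 88  ⟶  IMI  (L0)  txn=BusRdX+Flush  M[L0]=79
step 7: P1: load  L0  ⟶  IMI  (L0)  txn=∅  M[L0]=79
step 8: P2: load  L3  ⟶  IIE  (L3)  txn=BusRd  M[L3]=10
step 9: P1: load  L0  ⟶  IMI  (L0)  txn=∅  M[L0]=79
step 10: P0: store L0 := 30  ⟶  MII  (L0)  txn=BusRdX+Flush  M[L0]=88
step 11: P0: store L0 := 92  ⟶  MII  (L0)  txn=∅  M[L0]=88
step 12: P0: store L1 := 10  ⟶  MII  (L1)  txn=BusRdX  M[L1]=10
step 13: P2: load  L0  ⟶  OIS  (L0)  txn=BusRd  M[L0]=88
step 14: P1: load  L0  ⟶  OSS  (L0)  txn=BusRd  M[L0]=88
step 15: P0: load  L0  ⟶  OSS  (L0)  txn=∅  M[L0]=88
step 16: P1: load  L2  ⟶  IEI  (L2)  txn=BusRd  M[L2]=80
step 17: P1: load  L0  ⟶  OSS  (L0)  txn=∅  M[L0]=88
step 18: P2: store L3 := 42  ⟶  IIM  (L3)  txn=∅  M[L3]=10
step 19: P2: store L4 := 25  ⟶  IIM  (L4)  txn=BusRdX+Flush  M[L4]=9
step 20: P0: load  L0  ⟶  OSS  (L0)  txn=∅  M[L0]=88
step 21: P2: store L0 := 32  ⟶  IIM  (L0)  txn=BusUpgr+Flush  M[L0]=92
step 22: P2: load  L0  ⟶  IIM  (L0)  txn=∅  M[L0]=92
step 23: P0: load  L0  ⟶  SIO  (L0)  txn=BusRd  M[L0]=92
step 24: P0: load  L0  ⟶  SIO  (L0)  txn=∅  M[L0]=92
step 25: P1: load  L0  ⟶  SSO  (L0)  txn=BusRd  M[L0]=92
step 26: P2: load  L0  ⟶  SSO  (L0)  txn=∅  M[L0]=92
step 27: P1: load  L0  ⟶  SSO  (L0)  txn=∅  M[L0]=92
step 28: P0: load  L2  ⟶  SSI  (L2)  txn=BusRd  M[L2]=80
step 29: P1: store L0 := 54  ⟶  IMI  (L0)  txn=BusUpgr+Flush  M[L0]=32
step 30: P0: load  L4  ⟶  SIO  (L4)  txn=BusRd  M[L4]=9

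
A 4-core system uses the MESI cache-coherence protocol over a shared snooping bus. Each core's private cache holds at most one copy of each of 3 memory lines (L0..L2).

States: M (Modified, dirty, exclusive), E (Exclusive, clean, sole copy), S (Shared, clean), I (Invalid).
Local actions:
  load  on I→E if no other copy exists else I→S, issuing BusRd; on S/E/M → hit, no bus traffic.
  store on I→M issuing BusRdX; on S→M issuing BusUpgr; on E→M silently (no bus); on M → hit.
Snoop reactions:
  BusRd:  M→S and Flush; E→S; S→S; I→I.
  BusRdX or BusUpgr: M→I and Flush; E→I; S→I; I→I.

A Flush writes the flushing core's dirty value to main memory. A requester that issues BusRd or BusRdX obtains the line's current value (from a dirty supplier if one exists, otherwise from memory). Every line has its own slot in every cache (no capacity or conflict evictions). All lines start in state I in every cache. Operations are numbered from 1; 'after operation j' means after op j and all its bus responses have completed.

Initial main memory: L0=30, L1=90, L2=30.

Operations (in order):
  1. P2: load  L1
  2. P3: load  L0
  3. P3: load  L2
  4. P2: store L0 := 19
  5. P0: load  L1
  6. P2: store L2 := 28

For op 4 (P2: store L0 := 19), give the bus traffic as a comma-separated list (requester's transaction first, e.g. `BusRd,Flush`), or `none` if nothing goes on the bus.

bus = BusRdX

1. P2: load  L1  bus=[BusRd]  L1: P0=I P1=I P2=E P3=I  mem[L1]=90
2. P3: load  L0  bus=[BusRd]  L0: P0=I P1=I P2=I P3=E  mem[L0]=30
3. P3: load  L2  bus=[BusRd]  L2: P0=I P1=I P2=I P3=E  mem[L2]=30
4. P2: store L0 := 19  bus=[BusRdX]  L0: P0=I P1=I P2=M P3=I  mem[L0]=30
5. P0: load  L1  bus=[BusRd]  L1: P0=S P1=I P2=S P3=I  mem[L1]=90
6. P2: store L2 := 28  bus=[BusRdX]  L2: P0=I P1=I P2=M P3=I  mem[L2]=30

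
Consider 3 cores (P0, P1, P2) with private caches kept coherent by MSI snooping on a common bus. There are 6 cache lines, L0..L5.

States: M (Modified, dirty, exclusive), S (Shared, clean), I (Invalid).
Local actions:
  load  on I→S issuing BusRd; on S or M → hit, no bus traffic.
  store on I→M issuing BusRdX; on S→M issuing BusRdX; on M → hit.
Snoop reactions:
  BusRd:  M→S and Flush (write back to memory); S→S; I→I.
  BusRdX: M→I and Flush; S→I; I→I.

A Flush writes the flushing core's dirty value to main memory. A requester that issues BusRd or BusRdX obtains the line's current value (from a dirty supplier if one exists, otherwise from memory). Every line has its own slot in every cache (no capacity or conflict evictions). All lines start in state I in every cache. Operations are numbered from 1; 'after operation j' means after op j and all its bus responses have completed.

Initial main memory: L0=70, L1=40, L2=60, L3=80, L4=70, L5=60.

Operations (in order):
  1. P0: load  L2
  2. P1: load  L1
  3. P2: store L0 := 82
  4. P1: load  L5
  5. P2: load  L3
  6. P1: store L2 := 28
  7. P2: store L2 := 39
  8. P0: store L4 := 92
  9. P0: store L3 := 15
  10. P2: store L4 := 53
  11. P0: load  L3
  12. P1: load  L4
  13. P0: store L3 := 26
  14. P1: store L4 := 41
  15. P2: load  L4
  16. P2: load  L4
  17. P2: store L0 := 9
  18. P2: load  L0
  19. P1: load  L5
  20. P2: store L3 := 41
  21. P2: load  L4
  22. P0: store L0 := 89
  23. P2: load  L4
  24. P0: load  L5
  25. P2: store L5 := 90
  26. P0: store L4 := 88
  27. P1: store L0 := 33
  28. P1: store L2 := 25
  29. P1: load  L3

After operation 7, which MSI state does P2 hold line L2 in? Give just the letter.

state = M

step 1: P0: load  L2  ⟶  SII  (L2)  txn=BusRd  M[L2]=60
step 2: P1: load  L1  ⟶  ISI  (L1)  txn=BusRd  M[L1]=40
step 3: P2: store L0 := 82  ⟶  IIM  (L0)  txn=BusRdX  M[L0]=70
step 4: P1: load  L5  ⟶  ISI  (L5)  txn=BusRd  M[L5]=60
step 5: P2: load  L3  ⟶  IIS  (L3)  txn=BusRd  M[L3]=80
step 6: P1: store L2 := 28  ⟶  IMI  (L2)  txn=BusRdX  M[L2]=60
step 7: P2: store L2 := 39  ⟶  IIM  (L2)  txn=BusRdX+Flush  M[L2]=28
step 8: P0: store L4 := 92  ⟶  MII  (L4)  txn=BusRdX  M[L4]=70
step 9: P0: store L3 := 15  ⟶  MII  (L3)  txn=BusRdX  M[L3]=80
step 10: P2: store L4 := 53  ⟶  IIM  (L4)  txn=BusRdX+Flush  M[L4]=92
step 11: P0: load  L3  ⟶  MII  (L3)  txn=∅  M[L3]=80
step 12: P1: load  L4  ⟶  ISS  (L4)  txn=BusRd+Flush  M[L4]=53
step 13: P0: store L3 := 26  ⟶  MII  (L3)  txn=∅  M[L3]=80
step 14: P1: store L4 := 41  ⟶  IMI  (L4)  txn=BusRdX  M[L4]=53
step 15: P2: load  L4  ⟶  ISS  (L4)  txn=BusRd+Flush  M[L4]=41
step 16: P2: load  L4  ⟶  ISS  (L4)  txn=∅  M[L4]=41
step 17: P2: store L0 := 9  ⟶  IIM  (L0)  txn=∅  M[L0]=70
step 18: P2: load  L0  ⟶  IIM  (L0)  txn=∅  M[L0]=70
step 19: P1: load  L5  ⟶  ISI  (L5)  txn=∅  M[L5]=60
step 20: P2: store L3 := 41  ⟶  IIM  (L3)  txn=BusRdX+Flush  M[L3]=26
step 21: P2: load  L4  ⟶  ISS  (L4)  txn=∅  M[L4]=41
step 22: P0: store L0 := 89  ⟶  MII  (L0)  txn=BusRdX+Flush  M[L0]=9
step 23: P2: load  L4  ⟶  ISS  (L4)  txn=∅  M[L4]=41
step 24: P0: load  L5  ⟶  SSI  (L5)  txn=BusRd  M[L5]=60
step 25: P2: store L5 := 90  ⟶  IIM  (L5)  txn=BusRdX  M[L5]=60
step 26: P0: store L4 := 88  ⟶  MII  (L4)  txn=BusRdX  M[L4]=41
step 27: P1: store L0 := 33  ⟶  IMI  (L0)  txn=BusRdX+Flush  M[L0]=89
step 28: P1: store L2 := 25  ⟶  IMI  (L2)  txn=BusRdX+Flush  M[L2]=39
step 29: P1: load  L3  ⟶  ISS  (L3)  txn=BusRd+Flush  M[L3]=41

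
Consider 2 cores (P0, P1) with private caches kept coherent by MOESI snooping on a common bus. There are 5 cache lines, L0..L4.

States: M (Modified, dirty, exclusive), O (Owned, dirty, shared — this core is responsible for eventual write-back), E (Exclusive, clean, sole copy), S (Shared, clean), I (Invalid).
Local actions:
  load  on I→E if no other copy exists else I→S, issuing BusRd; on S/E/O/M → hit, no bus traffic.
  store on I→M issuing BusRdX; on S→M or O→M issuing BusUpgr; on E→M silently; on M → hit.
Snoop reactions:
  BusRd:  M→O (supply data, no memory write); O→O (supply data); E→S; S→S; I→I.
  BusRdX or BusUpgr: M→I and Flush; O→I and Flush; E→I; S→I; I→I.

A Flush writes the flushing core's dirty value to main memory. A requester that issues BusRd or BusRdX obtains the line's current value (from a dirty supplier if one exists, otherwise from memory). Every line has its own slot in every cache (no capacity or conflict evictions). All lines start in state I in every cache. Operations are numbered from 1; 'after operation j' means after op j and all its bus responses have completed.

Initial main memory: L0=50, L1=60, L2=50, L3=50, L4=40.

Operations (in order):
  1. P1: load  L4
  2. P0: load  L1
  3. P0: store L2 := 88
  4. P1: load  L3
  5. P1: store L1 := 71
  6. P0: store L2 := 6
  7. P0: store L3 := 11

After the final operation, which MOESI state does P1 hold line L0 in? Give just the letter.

state = I

  op1 P1: load  L4 → I/E on L4; bus BusRd; mem=40
  op2 P0: load  L1 → E/I on L1; bus BusRd; mem=60
  op3 P0: store L2 := 88 → M/I on L2; bus BusRdX; mem=50
  op4 P1: load  L3 → I/E on L3; bus BusRd; mem=50
  op5 P1: store L1 := 71 → I/M on L1; bus BusRdX; mem=60
  op6 P0: store L2 := 6 → M/I on L2; bus (none); mem=50
  op7 P0: store L3 := 11 → M/I on L3; bus BusRdX; mem=50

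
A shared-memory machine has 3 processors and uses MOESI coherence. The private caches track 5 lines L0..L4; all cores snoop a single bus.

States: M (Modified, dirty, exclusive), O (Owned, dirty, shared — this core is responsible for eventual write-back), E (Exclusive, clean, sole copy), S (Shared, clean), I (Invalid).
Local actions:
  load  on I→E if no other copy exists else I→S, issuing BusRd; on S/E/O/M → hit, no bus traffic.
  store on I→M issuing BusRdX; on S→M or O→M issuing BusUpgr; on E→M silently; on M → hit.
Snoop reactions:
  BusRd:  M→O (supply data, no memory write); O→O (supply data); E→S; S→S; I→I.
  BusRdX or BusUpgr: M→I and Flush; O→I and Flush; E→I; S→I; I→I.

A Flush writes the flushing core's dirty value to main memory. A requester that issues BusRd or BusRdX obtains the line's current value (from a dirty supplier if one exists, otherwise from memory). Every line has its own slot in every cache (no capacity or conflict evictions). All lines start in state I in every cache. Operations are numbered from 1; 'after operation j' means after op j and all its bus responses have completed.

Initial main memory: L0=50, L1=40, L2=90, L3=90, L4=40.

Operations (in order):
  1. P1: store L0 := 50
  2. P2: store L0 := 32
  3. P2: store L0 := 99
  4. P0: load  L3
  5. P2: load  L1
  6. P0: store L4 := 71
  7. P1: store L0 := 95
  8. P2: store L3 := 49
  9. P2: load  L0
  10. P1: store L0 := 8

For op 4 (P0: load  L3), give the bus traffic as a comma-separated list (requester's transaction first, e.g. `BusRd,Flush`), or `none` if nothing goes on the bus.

bus = BusRd

  op1 P1: store L0 := 50 → I/M/I on L0; bus BusRdX; mem=50
  op2 P2: store L0 := 32 → I/I/M on L0; bus BusRdX Flush; mem=50
  op3 P2: store L0 := 99 → I/I/M on L0; bus (none); mem=50
  op4 P0: load  L3 → E/I/I on L3; bus BusRd; mem=90
  op5 P2: load  L1 → I/I/E on L1; bus BusRd; mem=40
  op6 P0: store L4 := 71 → M/I/I on L4; bus BusRdX; mem=40
  op7 P1: store L0 := 95 → I/M/I on L0; bus BusRdX Flush; mem=99
  op8 P2: store L3 := 49 → I/I/M on L3; bus BusRdX; mem=90
  op9 P2: load  L0 → I/O/S on L0; bus BusRd; mem=99
  op10 P1: store L0 := 8 → I/M/I on L0; bus BusUpgr; mem=99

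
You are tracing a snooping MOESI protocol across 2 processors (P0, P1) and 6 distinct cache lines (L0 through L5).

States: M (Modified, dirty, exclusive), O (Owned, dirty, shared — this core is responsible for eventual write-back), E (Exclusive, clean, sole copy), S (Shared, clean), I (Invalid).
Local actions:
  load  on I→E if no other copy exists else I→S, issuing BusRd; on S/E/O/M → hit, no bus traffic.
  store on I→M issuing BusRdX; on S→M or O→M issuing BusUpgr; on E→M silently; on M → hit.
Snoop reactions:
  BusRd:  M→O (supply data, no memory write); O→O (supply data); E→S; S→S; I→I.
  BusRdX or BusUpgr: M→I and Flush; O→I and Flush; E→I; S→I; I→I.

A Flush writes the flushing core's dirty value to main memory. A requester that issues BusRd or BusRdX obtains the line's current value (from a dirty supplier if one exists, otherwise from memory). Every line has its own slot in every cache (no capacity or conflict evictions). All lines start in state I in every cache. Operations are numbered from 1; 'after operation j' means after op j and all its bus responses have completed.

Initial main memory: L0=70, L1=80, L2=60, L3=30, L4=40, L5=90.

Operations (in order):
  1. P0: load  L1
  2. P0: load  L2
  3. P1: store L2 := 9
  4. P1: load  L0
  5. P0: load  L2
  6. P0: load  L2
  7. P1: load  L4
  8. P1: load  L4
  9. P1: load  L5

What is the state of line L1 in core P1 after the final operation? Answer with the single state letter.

state = I

1. P0: load  L1  bus=[BusRd]  L1: P0=E P1=I  mem[L1]=80
2. P0: load  L2  bus=[BusRd]  L2: P0=E P1=I  mem[L2]=60
3. P1: store L2 := 9  bus=[BusRdX]  L2: P0=I P1=M  mem[L2]=60
4. P1: load  L0  bus=[BusRd]  L0: P0=I P1=E  mem[L0]=70
5. P0: load  L2  bus=[BusRd]  L2: P0=S P1=O  mem[L2]=60
6. P0: load  L2  bus=[-]  L2: P0=S P1=O  mem[L2]=60
7. P1: load  L4  bus=[BusRd]  L4: P0=I P1=E  mem[L4]=40
8. P1: load  L4  bus=[-]  L4: P0=I P1=E  mem[L4]=40
9. P1: load  L5  bus=[BusRd]  L5: P0=I P1=E  mem[L5]=90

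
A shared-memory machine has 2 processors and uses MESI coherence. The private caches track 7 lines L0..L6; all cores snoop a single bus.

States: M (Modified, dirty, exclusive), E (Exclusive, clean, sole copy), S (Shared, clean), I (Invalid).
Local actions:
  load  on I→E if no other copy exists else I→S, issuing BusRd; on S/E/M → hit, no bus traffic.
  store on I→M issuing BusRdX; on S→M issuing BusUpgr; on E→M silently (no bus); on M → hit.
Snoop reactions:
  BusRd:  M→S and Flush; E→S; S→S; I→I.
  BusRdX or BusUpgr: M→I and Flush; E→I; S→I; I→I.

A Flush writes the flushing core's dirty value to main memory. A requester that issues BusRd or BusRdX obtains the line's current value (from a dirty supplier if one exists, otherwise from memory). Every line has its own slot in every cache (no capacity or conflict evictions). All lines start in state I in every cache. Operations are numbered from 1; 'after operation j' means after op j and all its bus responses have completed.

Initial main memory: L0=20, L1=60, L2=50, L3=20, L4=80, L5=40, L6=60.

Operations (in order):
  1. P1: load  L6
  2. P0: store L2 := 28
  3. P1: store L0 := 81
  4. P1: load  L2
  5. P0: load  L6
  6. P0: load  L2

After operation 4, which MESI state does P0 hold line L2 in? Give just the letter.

1. P1: load  L6  bus=[BusRd]  L6: P0=I P1=E  mem[L6]=60
2. P0: store L2 := 28  bus=[BusRdX]  L2: P0=M P1=I  mem[L2]=50
3. P1: store L0 := 81  bus=[BusRdX]  L0: P0=I P1=M  mem[L0]=20
4. P1: load  L2  bus=[BusRd,Flush]  L2: P0=S P1=S  mem[L2]=28
5. P0: load  L6  bus=[BusRd]  L6: P0=S P1=S  mem[L6]=60
6. P0: load  L2  bus=[-]  L2: P0=S P1=S  mem[L2]=28

state = S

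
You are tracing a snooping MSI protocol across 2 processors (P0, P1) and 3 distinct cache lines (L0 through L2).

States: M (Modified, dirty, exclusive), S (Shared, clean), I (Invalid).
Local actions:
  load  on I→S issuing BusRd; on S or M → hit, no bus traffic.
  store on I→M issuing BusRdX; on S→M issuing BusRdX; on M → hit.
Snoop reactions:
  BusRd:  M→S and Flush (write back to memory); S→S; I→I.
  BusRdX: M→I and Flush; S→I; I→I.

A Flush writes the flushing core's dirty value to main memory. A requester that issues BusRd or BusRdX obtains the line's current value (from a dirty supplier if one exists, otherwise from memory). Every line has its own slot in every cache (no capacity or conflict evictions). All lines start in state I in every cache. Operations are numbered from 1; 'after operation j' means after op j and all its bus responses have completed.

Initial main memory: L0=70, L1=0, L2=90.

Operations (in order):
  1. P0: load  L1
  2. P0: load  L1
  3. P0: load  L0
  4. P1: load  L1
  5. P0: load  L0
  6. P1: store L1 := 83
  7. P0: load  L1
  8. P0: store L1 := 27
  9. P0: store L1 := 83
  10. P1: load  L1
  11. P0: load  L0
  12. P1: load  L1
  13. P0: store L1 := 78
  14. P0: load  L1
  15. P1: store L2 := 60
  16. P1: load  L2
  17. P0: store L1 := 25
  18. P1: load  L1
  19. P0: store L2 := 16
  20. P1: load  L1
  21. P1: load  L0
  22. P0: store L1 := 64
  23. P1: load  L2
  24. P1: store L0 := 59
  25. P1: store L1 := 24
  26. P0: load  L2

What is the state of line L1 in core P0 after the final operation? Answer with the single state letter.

state = I

1. P0: load  L1  bus=[BusRd]  L1: P0=S P1=I  mem[L1]=0
2. P0: load  L1  bus=[-]  L1: P0=S P1=I  mem[L1]=0
3. P0: load  L0  bus=[BusRd]  L0: P0=S P1=I  mem[L0]=70
4. P1: load  L1  bus=[BusRd]  L1: P0=S P1=S  mem[L1]=0
5. P0: load  L0  bus=[-]  L0: P0=S P1=I  mem[L0]=70
6. P1: store L1 := 83  bus=[BusRdX]  L1: P0=I P1=M  mem[L1]=0
7. P0: load  L1  bus=[BusRd,Flush]  L1: P0=S P1=S  mem[L1]=83
8. P0: store L1 := 27  bus=[BusRdX]  L1: P0=M P1=I  mem[L1]=83
9. P0: store L1 := 83  bus=[-]  L1: P0=M P1=I  mem[L1]=83
10. P1: load  L1  bus=[BusRd,Flush]  L1: P0=S P1=S  mem[L1]=83
11. P0: load  L0  bus=[-]  L0: P0=S P1=I  mem[L0]=70
12. P1: load  L1  bus=[-]  L1: P0=S P1=S  mem[L1]=83
13. P0: store L1 := 78  bus=[BusRdX]  L1: P0=M P1=I  mem[L1]=83
14. P0: load  L1  bus=[-]  L1: P0=M P1=I  mem[L1]=83
15. P1: store L2 := 60  bus=[BusRdX]  L2: P0=I P1=M  mem[L2]=90
16. P1: load  L2  bus=[-]  L2: P0=I P1=M  mem[L2]=90
17. P0: store L1 := 25  bus=[-]  L1: P0=M P1=I  mem[L1]=83
18. P1: load  L1  bus=[BusRd,Flush]  L1: P0=S P1=S  mem[L1]=25
19. P0: store L2 := 16  bus=[BusRdX,Flush]  L2: P0=M P1=I  mem[L2]=60
20. P1: load  L1  bus=[-]  L1: P0=S P1=S  mem[L1]=25
21. P1: load  L0  bus=[BusRd]  L0: P0=S P1=S  mem[L0]=70
22. P0: store L1 := 64  bus=[BusRdX]  L1: P0=M P1=I  mem[L1]=25
23. P1: load  L2  bus=[BusRd,Flush]  L2: P0=S P1=S  mem[L2]=16
24. P1: store L0 := 59  bus=[BusRdX]  L0: P0=I P1=M  mem[L0]=70
25. P1: store L1 := 24  bus=[BusRdX,Flush]  L1: P0=I P1=M  mem[L1]=64
26. P0: load  L2  bus=[-]  L2: P0=S P1=S  mem[L2]=16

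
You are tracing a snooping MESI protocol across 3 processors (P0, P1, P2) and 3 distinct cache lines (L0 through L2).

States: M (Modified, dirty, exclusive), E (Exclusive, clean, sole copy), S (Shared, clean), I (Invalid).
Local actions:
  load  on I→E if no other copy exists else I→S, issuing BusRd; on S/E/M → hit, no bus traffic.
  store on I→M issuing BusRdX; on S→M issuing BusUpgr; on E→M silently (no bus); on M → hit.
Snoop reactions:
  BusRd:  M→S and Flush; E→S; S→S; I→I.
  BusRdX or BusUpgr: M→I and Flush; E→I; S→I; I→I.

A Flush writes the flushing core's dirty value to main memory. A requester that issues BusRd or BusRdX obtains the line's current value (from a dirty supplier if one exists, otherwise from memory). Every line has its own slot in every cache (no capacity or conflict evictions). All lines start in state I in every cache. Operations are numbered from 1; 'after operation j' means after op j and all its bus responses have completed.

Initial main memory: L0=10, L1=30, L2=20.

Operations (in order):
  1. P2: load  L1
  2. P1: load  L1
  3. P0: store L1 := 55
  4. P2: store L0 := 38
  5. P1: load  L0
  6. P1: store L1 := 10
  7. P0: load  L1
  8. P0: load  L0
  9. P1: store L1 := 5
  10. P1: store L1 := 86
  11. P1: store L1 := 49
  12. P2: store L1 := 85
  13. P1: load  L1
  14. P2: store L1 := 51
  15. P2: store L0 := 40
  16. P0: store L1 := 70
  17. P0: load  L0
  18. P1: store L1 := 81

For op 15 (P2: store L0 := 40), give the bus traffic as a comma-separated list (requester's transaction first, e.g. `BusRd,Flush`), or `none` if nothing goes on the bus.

step 1: P2: load  L1  ⟶  IIE  (L1)  txn=BusRd  M[L1]=30
step 2: P1: load  L1  ⟶  ISS  (L1)  txn=BusRd  M[L1]=30
step 3: P0: store L1 := 55  ⟶  MII  (L1)  txn=BusRdX  M[L1]=30
step 4: P2: store L0 := 38  ⟶  IIM  (L0)  txn=BusRdX  M[L0]=10
step 5: P1: load  L0  ⟶  ISS  (L0)  txn=BusRd+Flush  M[L0]=38
step 6: P1: store L1 := 10  ⟶  IMI  (L1)  txn=BusRdX+Flush  M[L1]=55
step 7: P0: load  L1  ⟶  SSI  (L1)  txn=BusRd+Flush  M[L1]=10
step 8: P0: load  L0  ⟶  SSS  (L0)  txn=BusRd  M[L0]=38
step 9: P1: store L1 := 5  ⟶  IMI  (L1)  txn=BusUpgr  M[L1]=10
step 10: P1: store L1 := 86  ⟶  IMI  (L1)  txn=∅  M[L1]=10
step 11: P1: store L1 := 49  ⟶  IMI  (L1)  txn=∅  M[L1]=10
step 12: P2: store L1 := 85  ⟶  IIM  (L1)  txn=BusRdX+Flush  M[L1]=49
step 13: P1: load  L1  ⟶  ISS  (L1)  txn=BusRd+Flush  M[L1]=85
step 14: P2: store L1 := 51  ⟶  IIM  (L1)  txn=BusUpgr  M[L1]=85
step 15: P2: store L0 := 40  ⟶  IIM  (L0)  txn=BusUpgr  M[L0]=38
step 16: P0: store L1 := 70  ⟶  MII  (L1)  txn=BusRdX+Flush  M[L1]=51
step 17: P0: load  L0  ⟶  SIS  (L0)  txn=BusRd+Flush  M[L0]=40
step 18: P1: store L1 := 81  ⟶  IMI  (L1)  txn=BusRdX+Flush  M[L1]=70

bus = BusUpgr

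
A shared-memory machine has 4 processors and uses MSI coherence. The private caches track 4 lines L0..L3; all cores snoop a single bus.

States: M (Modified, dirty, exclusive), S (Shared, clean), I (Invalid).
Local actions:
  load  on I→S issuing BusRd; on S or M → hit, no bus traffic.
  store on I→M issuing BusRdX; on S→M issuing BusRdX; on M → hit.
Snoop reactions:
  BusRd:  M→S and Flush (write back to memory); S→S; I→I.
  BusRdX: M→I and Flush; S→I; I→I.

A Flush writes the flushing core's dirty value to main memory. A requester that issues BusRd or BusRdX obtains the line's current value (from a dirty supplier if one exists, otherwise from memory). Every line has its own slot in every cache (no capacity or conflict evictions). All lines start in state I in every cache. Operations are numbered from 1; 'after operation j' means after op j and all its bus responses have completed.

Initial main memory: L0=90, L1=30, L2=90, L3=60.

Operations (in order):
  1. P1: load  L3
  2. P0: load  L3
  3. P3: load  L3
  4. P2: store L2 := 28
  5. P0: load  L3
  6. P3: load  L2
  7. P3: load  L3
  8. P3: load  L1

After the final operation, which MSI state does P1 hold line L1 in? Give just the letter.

state = I

1. P1: load  L3  bus=[BusRd]  L3: P0=I P1=S P2=I P3=I  mem[L3]=60
2. P0: load  L3  bus=[BusRd]  L3: P0=S P1=S P2=I P3=I  mem[L3]=60
3. P3: load  L3  bus=[BusRd]  L3: P0=S P1=S P2=I P3=S  mem[L3]=60
4. P2: store L2 := 28  bus=[BusRdX]  L2: P0=I P1=I P2=M P3=I  mem[L2]=90
5. P0: load  L3  bus=[-]  L3: P0=S P1=S P2=I P3=S  mem[L3]=60
6. P3: load  L2  bus=[BusRd,Flush]  L2: P0=I P1=I P2=S P3=S  mem[L2]=28
7. P3: load  L3  bus=[-]  L3: P0=S P1=S P2=I P3=S  mem[L3]=60
8. P3: load  L1  bus=[BusRd]  L1: P0=I P1=I P2=I P3=S  mem[L1]=30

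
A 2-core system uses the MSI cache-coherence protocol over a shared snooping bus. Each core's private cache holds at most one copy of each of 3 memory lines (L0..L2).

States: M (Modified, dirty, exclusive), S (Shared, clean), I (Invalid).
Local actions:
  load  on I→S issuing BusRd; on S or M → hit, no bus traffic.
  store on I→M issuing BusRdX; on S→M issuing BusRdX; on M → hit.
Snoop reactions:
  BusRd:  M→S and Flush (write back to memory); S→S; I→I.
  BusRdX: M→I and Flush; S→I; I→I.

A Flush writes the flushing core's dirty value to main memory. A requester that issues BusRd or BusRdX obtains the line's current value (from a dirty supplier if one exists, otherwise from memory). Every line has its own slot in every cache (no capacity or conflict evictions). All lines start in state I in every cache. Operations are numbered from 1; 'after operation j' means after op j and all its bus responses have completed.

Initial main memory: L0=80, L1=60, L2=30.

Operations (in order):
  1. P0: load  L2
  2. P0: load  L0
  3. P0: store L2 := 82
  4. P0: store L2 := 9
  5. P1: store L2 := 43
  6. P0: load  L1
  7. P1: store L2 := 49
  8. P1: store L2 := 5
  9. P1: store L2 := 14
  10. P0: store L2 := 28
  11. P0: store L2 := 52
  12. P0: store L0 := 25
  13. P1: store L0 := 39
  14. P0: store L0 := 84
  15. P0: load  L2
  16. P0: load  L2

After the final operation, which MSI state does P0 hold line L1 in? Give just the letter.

  op1 P0: load  L2 → S/I on L2; bus BusRd; mem=30
  op2 P0: load  L0 → S/I on L0; bus BusRd; mem=80
  op3 P0: store L2 := 82 → M/I on L2; bus BusRdX; mem=30
  op4 P0: store L2 := 9 → M/I on L2; bus (none); mem=30
  op5 P1: store L2 := 43 → I/M on L2; bus BusRdX Flush; mem=9
  op6 P0: load  L1 → S/I on L1; bus BusRd; mem=60
  op7 P1: store L2 := 49 → I/M on L2; bus (none); mem=9
  op8 P1: store L2 := 5 → I/M on L2; bus (none); mem=9
  op9 P1: store L2 := 14 → I/M on L2; bus (none); mem=9
  op10 P0: store L2 := 28 → M/I on L2; bus BusRdX Flush; mem=14
  op11 P0: store L2 := 52 → M/I on L2; bus (none); mem=14
  op12 P0: store L0 := 25 → M/I on L0; bus BusRdX; mem=80
  op13 P1: store L0 := 39 → I/M on L0; bus BusRdX Flush; mem=25
  op14 P0: store L0 := 84 → M/I on L0; bus BusRdX Flush; mem=39
  op15 P0: load  L2 → M/I on L2; bus (none); mem=14
  op16 P0: load  L2 → M/I on L2; bus (none); mem=14

state = S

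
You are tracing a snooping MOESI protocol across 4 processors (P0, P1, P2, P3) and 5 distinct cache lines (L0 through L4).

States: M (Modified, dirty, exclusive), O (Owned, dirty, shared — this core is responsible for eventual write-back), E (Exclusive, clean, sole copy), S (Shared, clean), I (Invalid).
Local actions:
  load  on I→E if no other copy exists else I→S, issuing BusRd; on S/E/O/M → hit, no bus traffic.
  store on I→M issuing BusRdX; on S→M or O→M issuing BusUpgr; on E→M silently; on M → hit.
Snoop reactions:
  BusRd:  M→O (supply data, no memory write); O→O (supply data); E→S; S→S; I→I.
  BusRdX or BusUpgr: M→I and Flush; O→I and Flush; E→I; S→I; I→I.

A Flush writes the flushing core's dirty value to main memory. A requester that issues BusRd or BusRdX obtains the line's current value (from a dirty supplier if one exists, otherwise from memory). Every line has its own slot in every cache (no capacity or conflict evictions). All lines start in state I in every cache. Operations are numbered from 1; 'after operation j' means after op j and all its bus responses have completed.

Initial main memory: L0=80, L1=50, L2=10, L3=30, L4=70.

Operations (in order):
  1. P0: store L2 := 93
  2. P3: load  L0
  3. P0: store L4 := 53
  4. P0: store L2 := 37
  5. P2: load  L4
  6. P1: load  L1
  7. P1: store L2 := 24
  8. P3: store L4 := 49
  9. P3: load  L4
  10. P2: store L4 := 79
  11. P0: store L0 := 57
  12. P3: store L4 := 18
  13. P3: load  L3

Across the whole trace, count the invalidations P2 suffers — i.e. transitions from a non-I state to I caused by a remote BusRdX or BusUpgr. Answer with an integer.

invalidations = 2

step 1: P0: store L2 := 93  ⟶  MIII  (L2)  txn=BusRdX  M[L2]=10
step 2: P3: load  L0  ⟶  IIIE  (L0)  txn=BusRd  M[L0]=80
step 3: P0: store L4 := 53  ⟶  MIII  (L4)  txn=BusRdX  M[L4]=70
step 4: P0: store L2 := 37  ⟶  MIII  (L2)  txn=∅  M[L2]=10
step 5: P2: load  L4  ⟶  OISI  (L4)  txn=BusRd  M[L4]=70
step 6: P1: load  L1  ⟶  IEII  (L1)  txn=BusRd  M[L1]=50
step 7: P1: store L2 := 24  ⟶  IMII  (L2)  txn=BusRdX+Flush  M[L2]=37
step 8: P3: store L4 := 49  ⟶  IIIM  (L4)  txn=BusRdX+Flush  M[L4]=53
step 9: P3: load  L4  ⟶  IIIM  (L4)  txn=∅  M[L4]=53
step 10: P2: store L4 := 79  ⟶  IIMI  (L4)  txn=BusRdX+Flush  M[L4]=49
step 11: P0: store L0 := 57  ⟶  MIII  (L0)  txn=BusRdX  M[L0]=80
step 12: P3: store L4 := 18  ⟶  IIIM  (L4)  txn=BusRdX+Flush  M[L4]=79
step 13: P3: load  L3  ⟶  IIIE  (L3)  txn=BusRd  M[L3]=30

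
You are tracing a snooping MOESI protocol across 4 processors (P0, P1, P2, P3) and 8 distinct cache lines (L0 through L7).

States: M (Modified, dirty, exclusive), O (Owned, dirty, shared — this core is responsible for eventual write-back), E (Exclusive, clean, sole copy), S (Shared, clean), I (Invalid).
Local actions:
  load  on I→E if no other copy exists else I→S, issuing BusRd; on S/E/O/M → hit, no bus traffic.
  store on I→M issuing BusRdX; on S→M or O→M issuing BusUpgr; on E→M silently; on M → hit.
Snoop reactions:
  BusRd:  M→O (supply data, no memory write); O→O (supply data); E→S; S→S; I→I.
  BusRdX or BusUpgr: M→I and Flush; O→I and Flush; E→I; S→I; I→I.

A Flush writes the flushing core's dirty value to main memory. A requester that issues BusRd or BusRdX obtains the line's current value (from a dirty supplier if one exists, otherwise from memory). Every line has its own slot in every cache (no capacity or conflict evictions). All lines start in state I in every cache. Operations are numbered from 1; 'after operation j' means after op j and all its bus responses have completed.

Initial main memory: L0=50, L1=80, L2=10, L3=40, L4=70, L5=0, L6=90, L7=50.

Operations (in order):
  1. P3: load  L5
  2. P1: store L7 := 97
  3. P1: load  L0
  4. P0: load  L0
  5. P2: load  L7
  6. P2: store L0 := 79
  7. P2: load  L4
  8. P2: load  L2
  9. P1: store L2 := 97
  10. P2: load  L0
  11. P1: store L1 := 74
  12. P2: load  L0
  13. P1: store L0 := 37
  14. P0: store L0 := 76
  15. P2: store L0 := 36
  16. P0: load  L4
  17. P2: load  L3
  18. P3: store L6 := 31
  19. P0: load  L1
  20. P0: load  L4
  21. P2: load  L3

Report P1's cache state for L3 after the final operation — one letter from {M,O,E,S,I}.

1. P3: load  L5  bus=[BusRd]  L5: P0=I P1=I P2=I P3=E  mem[L5]=0
2. P1: store L7 := 97  bus=[BusRdX]  L7: P0=I P1=M P2=I P3=I  mem[L7]=50
3. P1: load  L0  bus=[BusRd]  L0: P0=I P1=E P2=I P3=I  mem[L0]=50
4. P0: load  L0  bus=[BusRd]  L0: P0=S P1=S P2=I P3=I  mem[L0]=50
5. P2: load  L7  bus=[BusRd]  L7: P0=I P1=O P2=S P3=I  mem[L7]=50
6. P2: store L0 := 79  bus=[BusRdX]  L0: P0=I P1=I P2=M P3=I  mem[L0]=50
7. P2: load  L4  bus=[BusRd]  L4: P0=I P1=I P2=E P3=I  mem[L4]=70
8. P2: load  L2  bus=[BusRd]  L2: P0=I P1=I P2=E P3=I  mem[L2]=10
9. P1: store L2 := 97  bus=[BusRdX]  L2: P0=I P1=M P2=I P3=I  mem[L2]=10
10. P2: load  L0  bus=[-]  L0: P0=I P1=I P2=M P3=I  mem[L0]=50
11. P1: store L1 := 74  bus=[BusRdX]  L1: P0=I P1=M P2=I P3=I  mem[L1]=80
12. P2: load  L0  bus=[-]  L0: P0=I P1=I P2=M P3=I  mem[L0]=50
13. P1: store L0 := 37  bus=[BusRdX,Flush]  L0: P0=I P1=M P2=I P3=I  mem[L0]=79
14. P0: store L0 := 76  bus=[BusRdX,Flush]  L0: P0=M P1=I P2=I P3=I  mem[L0]=37
15. P2: store L0 := 36  bus=[BusRdX,Flush]  L0: P0=I P1=I P2=M P3=I  mem[L0]=76
16. P0: load  L4  bus=[BusRd]  L4: P0=S P1=I P2=S P3=I  mem[L4]=70
17. P2: load  L3  bus=[BusRd]  L3: P0=I P1=I P2=E P3=I  mem[L3]=40
18. P3: store L6 := 31  bus=[BusRdX]  L6: P0=I P1=I P2=I P3=M  mem[L6]=90
19. P0: load  L1  bus=[BusRd]  L1: P0=S P1=O P2=I P3=I  mem[L1]=80
20. P0: load  L4  bus=[-]  L4: P0=S P1=I P2=S P3=I  mem[L4]=70
21. P2: load  L3  bus=[-]  L3: P0=I P1=I P2=E P3=I  mem[L3]=40

state = I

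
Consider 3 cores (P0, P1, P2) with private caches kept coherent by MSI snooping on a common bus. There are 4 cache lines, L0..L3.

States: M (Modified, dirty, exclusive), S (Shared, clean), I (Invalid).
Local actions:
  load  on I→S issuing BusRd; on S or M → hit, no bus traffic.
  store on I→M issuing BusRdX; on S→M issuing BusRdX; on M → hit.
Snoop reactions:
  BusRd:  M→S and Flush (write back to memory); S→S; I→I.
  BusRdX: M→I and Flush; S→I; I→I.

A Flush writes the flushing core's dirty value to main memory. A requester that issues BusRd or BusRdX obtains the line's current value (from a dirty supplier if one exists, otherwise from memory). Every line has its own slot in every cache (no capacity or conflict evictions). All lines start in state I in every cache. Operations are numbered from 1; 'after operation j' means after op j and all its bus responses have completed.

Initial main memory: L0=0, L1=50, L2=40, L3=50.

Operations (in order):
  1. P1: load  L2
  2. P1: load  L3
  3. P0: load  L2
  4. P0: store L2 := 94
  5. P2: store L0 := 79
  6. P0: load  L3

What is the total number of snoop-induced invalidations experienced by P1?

1. P1: load  L2  bus=[BusRd]  L2: P0=I P1=S P2=I  mem[L2]=40
2. P1: load  L3  bus=[BusRd]  L3: P0=I P1=S P2=I  mem[L3]=50
3. P0: load  L2  bus=[BusRd]  L2: P0=S P1=S P2=I  mem[L2]=40
4. P0: store L2 := 94  bus=[BusRdX]  L2: P0=M P1=I P2=I  mem[L2]=40
5. P2: store L0 := 79  bus=[BusRdX]  L0: P0=I P1=I P2=M  mem[L0]=0
6. P0: load  L3  bus=[BusRd]  L3: P0=S P1=S P2=I  mem[L3]=50

invalidations = 1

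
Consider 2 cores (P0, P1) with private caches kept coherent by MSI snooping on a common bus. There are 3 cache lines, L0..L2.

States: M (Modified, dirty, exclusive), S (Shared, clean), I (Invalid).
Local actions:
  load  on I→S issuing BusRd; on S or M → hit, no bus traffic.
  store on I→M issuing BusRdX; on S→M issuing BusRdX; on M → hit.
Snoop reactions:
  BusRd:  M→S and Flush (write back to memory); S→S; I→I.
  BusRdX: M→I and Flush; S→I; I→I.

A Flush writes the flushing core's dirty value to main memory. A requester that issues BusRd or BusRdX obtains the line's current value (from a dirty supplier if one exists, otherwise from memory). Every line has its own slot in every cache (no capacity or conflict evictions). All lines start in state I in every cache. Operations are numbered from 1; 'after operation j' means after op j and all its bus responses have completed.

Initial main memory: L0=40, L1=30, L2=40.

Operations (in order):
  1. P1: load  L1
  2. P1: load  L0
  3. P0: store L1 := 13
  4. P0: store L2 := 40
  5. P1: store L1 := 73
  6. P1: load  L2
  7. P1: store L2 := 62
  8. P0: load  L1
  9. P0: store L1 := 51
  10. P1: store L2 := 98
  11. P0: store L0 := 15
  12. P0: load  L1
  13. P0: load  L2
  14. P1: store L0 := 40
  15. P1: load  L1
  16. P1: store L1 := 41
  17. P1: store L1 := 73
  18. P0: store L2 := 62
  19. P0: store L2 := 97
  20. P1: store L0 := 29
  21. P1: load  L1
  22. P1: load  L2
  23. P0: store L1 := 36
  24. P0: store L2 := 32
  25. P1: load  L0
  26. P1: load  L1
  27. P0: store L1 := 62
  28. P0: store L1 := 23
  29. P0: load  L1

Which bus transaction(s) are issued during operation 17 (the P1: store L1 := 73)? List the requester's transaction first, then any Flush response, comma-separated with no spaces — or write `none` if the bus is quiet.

bus = none

  op1 P1: load  L1 → I/S on L1; bus BusRd; mem=30
  op2 P1: load  L0 → I/S on L0; bus BusRd; mem=40
  op3 P0: store L1 := 13 → M/I on L1; bus BusRdX; mem=30
  op4 P0: store L2 := 40 → M/I on L2; bus BusRdX; mem=40
  op5 P1: store L1 := 73 → I/M on L1; bus BusRdX Flush; mem=13
  op6 P1: load  L2 → S/S on L2; bus BusRd Flush; mem=40
  op7 P1: store L2 := 62 → I/M on L2; bus BusRdX; mem=40
  op8 P0: load  L1 → S/S on L1; bus BusRd Flush; mem=73
  op9 P0: store L1 := 51 → M/I on L1; bus BusRdX; mem=73
  op10 P1: store L2 := 98 → I/M on L2; bus (none); mem=40
  op11 P0: store L0 := 15 → M/I on L0; bus BusRdX; mem=40
  op12 P0: load  L1 → M/I on L1; bus (none); mem=73
  op13 P0: load  L2 → S/S on L2; bus BusRd Flush; mem=98
  op14 P1: store L0 := 40 → I/M on L0; bus BusRdX Flush; mem=15
  op15 P1: load  L1 → S/S on L1; bus BusRd Flush; mem=51
  op16 P1: store L1 := 41 → I/M on L1; bus BusRdX; mem=51
  op17 P1: store L1 := 73 → I/M on L1; bus (none); mem=51
  op18 P0: store L2 := 62 → M/I on L2; bus BusRdX; mem=98
  op19 P0: store L2 := 97 → M/I on L2; bus (none); mem=98
  op20 P1: store L0 := 29 → I/M on L0; bus (none); mem=15
  op21 P1: load  L1 → I/M on L1; bus (none); mem=51
  op22 P1: load  L2 → S/S on L2; bus BusRd Flush; mem=97
  op23 P0: store L1 := 36 → M/I on L1; bus BusRdX Flush; mem=73
  op24 P0: store L2 := 32 → M/I on L2; bus BusRdX; mem=97
  op25 P1: load  L0 → I/M on L0; bus (none); mem=15
  op26 P1: load  L1 → S/S on L1; bus BusRd Flush; mem=36
  op27 P0: store L1 := 62 → M/I on L1; bus BusRdX; mem=36
  op28 P0: store L1 := 23 → M/I on L1; bus (none); mem=36
  op29 P0: load  L1 → M/I on L1; bus (none); mem=36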